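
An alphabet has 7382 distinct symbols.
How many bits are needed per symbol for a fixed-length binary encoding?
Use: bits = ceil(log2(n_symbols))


log2(7382) = 12.8498
Bracket: 2^12 = 4096 < 7382 <= 2^13 = 8192
So ceil(log2(7382)) = 13

bits = ceil(log2(7382)) = ceil(12.8498) = 13 bits


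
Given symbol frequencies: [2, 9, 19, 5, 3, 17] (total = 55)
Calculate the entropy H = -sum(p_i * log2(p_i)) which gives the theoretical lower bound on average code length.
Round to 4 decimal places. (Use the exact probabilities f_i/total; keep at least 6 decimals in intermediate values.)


Per-symbol terms -p_i * log2(p_i) with p_i = f_i/55:
  p = 2/55 = 0.036364: log2(p) = -4.781360, -p*log2(p) = 0.173868
  p = 9/55 = 0.163636: log2(p) = -2.611435, -p*log2(p) = 0.427326
  p = 19/55 = 0.345455: log2(p) = -1.533432, -p*log2(p) = 0.529731
  p = 5/55 = 0.090909: log2(p) = -3.459432, -p*log2(p) = 0.314494
  p = 3/55 = 0.054545: log2(p) = -4.196397, -p*log2(p) = 0.228894
  p = 17/55 = 0.309091: log2(p) = -1.693897, -p*log2(p) = 0.523568
H = 0.173868 + 0.427326 + 0.529731 + 0.314494 + 0.228894 + 0.523568 = 2.197881

H = 2.1979 bits/symbol


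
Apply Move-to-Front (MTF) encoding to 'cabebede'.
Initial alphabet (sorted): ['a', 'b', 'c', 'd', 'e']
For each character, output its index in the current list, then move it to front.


MTF encoding:
'c': index 2 in ['a', 'b', 'c', 'd', 'e'] -> ['c', 'a', 'b', 'd', 'e']
'a': index 1 in ['c', 'a', 'b', 'd', 'e'] -> ['a', 'c', 'b', 'd', 'e']
'b': index 2 in ['a', 'c', 'b', 'd', 'e'] -> ['b', 'a', 'c', 'd', 'e']
'e': index 4 in ['b', 'a', 'c', 'd', 'e'] -> ['e', 'b', 'a', 'c', 'd']
'b': index 1 in ['e', 'b', 'a', 'c', 'd'] -> ['b', 'e', 'a', 'c', 'd']
'e': index 1 in ['b', 'e', 'a', 'c', 'd'] -> ['e', 'b', 'a', 'c', 'd']
'd': index 4 in ['e', 'b', 'a', 'c', 'd'] -> ['d', 'e', 'b', 'a', 'c']
'e': index 1 in ['d', 'e', 'b', 'a', 'c'] -> ['e', 'd', 'b', 'a', 'c']


Output: [2, 1, 2, 4, 1, 1, 4, 1]


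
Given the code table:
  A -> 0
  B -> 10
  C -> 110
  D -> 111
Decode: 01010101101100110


Decoding:
0 -> A
10 -> B
10 -> B
10 -> B
110 -> C
110 -> C
0 -> A
110 -> C


Result: ABBBCCAC


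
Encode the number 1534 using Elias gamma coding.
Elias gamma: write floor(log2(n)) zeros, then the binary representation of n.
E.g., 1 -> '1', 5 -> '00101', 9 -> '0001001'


num_bits = floor(log2(1534)) + 1 = 11
leading_zeros = num_bits - 1 = 10
binary(1534) = 10111111110

Elias gamma(1534) = '0000000000' + '10111111110' = 000000000010111111110 (21 bits)


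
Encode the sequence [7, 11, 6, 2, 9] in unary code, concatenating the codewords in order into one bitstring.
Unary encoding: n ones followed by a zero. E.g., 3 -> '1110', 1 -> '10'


Encode each number as n ones followed by a terminating 0:
  7 -> 11111110 (8 bits)
  11 -> 111111111110 (12 bits)
  6 -> 1111110 (7 bits)
  2 -> 110 (3 bits)
  9 -> 1111111110 (10 bits)
Total length = 8 + 12 + 7 + 3 + 10 = 40 bits.

Unary([7, 11, 6, 2, 9]) = 1111111011111111111011111101101111111110 (40 bits)


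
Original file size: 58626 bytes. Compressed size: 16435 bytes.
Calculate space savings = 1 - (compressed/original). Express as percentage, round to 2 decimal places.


ratio = compressed/original = 16435/58626 = 0.280336
savings = 1 - ratio = 1 - 0.280336 = 0.719664
as a percentage: 0.719664 * 100 = 71.97%

Space savings = 1 - 16435/58626 = 71.97%


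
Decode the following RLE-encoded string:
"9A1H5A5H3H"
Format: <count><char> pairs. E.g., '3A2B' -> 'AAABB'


Expanding each <count><char> pair:
  9A -> 'AAAAAAAAA'
  1H -> 'H'
  5A -> 'AAAAA'
  5H -> 'HHHHH'
  3H -> 'HHH'

Decoded = AAAAAAAAAHAAAAAHHHHHHHH


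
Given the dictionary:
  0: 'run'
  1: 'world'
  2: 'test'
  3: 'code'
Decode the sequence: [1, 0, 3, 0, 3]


Look up each index in the dictionary:
  1 -> 'world'
  0 -> 'run'
  3 -> 'code'
  0 -> 'run'
  3 -> 'code'

Decoded: "world run code run code"


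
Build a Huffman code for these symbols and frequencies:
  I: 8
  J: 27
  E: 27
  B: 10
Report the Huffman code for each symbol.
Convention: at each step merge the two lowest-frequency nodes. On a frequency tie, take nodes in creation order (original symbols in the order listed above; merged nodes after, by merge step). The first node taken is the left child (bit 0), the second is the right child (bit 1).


Huffman tree construction:
Step 1: Merge I(8) + B(10) = 18
Step 2: Merge (I+B)(18) + J(27) = 45
Step 3: Merge E(27) + ((I+B)+J)(45) = 72
Read each symbol's code off the tree from the root (left child = 0, right child = 1).

Codes:
  I: 100 (length 3)
  J: 11 (length 2)
  E: 0 (length 1)
  B: 101 (length 3)
Average code length: 135/72 = 1.8750 bits/symbol


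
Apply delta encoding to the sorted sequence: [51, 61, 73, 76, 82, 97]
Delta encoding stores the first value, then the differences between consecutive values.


First value: 51
Deltas:
  61 - 51 = 10
  73 - 61 = 12
  76 - 73 = 3
  82 - 76 = 6
  97 - 82 = 15


Delta encoded: [51, 10, 12, 3, 6, 15]


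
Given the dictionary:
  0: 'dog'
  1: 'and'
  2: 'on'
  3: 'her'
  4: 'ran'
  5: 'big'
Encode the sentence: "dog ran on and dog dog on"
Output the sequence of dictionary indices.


Look up each word in the dictionary:
  'dog' -> 0
  'ran' -> 4
  'on' -> 2
  'and' -> 1
  'dog' -> 0
  'dog' -> 0
  'on' -> 2

Encoded: [0, 4, 2, 1, 0, 0, 2]


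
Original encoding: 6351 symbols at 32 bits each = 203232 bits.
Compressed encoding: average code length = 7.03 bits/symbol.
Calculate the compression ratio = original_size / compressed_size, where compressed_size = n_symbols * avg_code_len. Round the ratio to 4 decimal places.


original_size = n_symbols * orig_bits = 6351 * 32 = 203232 bits
compressed_size = n_symbols * avg_code_len = 6351 * 7.03 = 44647.53 bits
ratio = original_size / compressed_size = 203232 / 44647.53 = 4.5519

Compression ratio = 4.5519


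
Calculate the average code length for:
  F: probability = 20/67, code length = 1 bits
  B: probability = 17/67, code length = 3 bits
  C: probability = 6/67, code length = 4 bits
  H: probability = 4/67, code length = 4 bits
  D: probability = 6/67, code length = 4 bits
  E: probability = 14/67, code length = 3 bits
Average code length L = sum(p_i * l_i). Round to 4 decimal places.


Weighted contributions p_i * l_i:
  F: (20/67) * 1 = 20/67
  B: (17/67) * 3 = 51/67
  C: (6/67) * 4 = 24/67
  H: (4/67) * 4 = 16/67
  D: (6/67) * 4 = 24/67
  E: (14/67) * 3 = 42/67
Sum = (20 + 51 + 24 + 16 + 24 + 42)/67 = 177/67

L = 177/67 = 2.6418 bits/symbol


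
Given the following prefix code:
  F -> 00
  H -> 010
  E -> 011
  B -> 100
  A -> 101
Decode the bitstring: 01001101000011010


Decoding step by step:
Bits 010 -> H
Bits 011 -> E
Bits 010 -> H
Bits 00 -> F
Bits 011 -> E
Bits 010 -> H


Decoded message: HEHFEH


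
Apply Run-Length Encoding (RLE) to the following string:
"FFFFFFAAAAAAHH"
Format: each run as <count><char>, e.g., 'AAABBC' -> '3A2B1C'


Scanning runs left to right:
  i=0: run of 'F' x 6 -> '6F'
  i=6: run of 'A' x 6 -> '6A'
  i=12: run of 'H' x 2 -> '2H'

RLE = 6F6A2H


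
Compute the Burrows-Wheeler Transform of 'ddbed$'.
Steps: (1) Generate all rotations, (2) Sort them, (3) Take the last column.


Rotations (sorted):
  0: $ddbed -> last char: d
  1: bed$dd -> last char: d
  2: d$ddbe -> last char: e
  3: dbed$d -> last char: d
  4: ddbed$ -> last char: $
  5: ed$ddb -> last char: b


BWT = dded$b


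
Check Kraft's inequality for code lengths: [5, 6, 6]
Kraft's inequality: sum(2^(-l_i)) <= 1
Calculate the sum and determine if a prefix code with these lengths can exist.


Sum = 2^(-5) + 2^(-6) + 2^(-6)
    = 0.03125 + 0.015625 + 0.015625
    = 4/64 = 0.0625
Since 0.0625 <= 1, Kraft's inequality IS satisfied.
A prefix code with these lengths CAN exist.

Kraft sum = 0.0625. Satisfied.


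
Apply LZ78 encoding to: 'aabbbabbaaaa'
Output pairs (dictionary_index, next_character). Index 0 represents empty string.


LZ78 encoding steps:
Dictionary: {0: ''}
Step 1: w='' (idx 0), next='a' -> output (0, 'a'), add 'a' as idx 1
Step 2: w='a' (idx 1), next='b' -> output (1, 'b'), add 'ab' as idx 2
Step 3: w='' (idx 0), next='b' -> output (0, 'b'), add 'b' as idx 3
Step 4: w='b' (idx 3), next='a' -> output (3, 'a'), add 'ba' as idx 4
Step 5: w='b' (idx 3), next='b' -> output (3, 'b'), add 'bb' as idx 5
Step 6: w='a' (idx 1), next='a' -> output (1, 'a'), add 'aa' as idx 6
Step 7: w='aa' (idx 6), end of input -> output (6, '')


Encoded: [(0, 'a'), (1, 'b'), (0, 'b'), (3, 'a'), (3, 'b'), (1, 'a'), (6, '')]


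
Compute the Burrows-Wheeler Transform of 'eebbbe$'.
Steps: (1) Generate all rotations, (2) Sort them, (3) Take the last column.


Rotations (sorted):
  0: $eebbbe -> last char: e
  1: bbbe$ee -> last char: e
  2: bbe$eeb -> last char: b
  3: be$eebb -> last char: b
  4: e$eebbb -> last char: b
  5: ebbbe$e -> last char: e
  6: eebbbe$ -> last char: $


BWT = eebbbe$


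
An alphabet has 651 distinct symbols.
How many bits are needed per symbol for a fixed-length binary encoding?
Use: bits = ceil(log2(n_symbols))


log2(651) = 9.3465
Bracket: 2^9 = 512 < 651 <= 2^10 = 1024
So ceil(log2(651)) = 10

bits = ceil(log2(651)) = ceil(9.3465) = 10 bits


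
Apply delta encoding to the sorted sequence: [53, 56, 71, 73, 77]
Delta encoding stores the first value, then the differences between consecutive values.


First value: 53
Deltas:
  56 - 53 = 3
  71 - 56 = 15
  73 - 71 = 2
  77 - 73 = 4


Delta encoded: [53, 3, 15, 2, 4]


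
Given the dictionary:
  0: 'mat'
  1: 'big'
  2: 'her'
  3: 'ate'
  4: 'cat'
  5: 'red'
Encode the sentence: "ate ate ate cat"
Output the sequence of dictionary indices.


Look up each word in the dictionary:
  'ate' -> 3
  'ate' -> 3
  'ate' -> 3
  'cat' -> 4

Encoded: [3, 3, 3, 4]


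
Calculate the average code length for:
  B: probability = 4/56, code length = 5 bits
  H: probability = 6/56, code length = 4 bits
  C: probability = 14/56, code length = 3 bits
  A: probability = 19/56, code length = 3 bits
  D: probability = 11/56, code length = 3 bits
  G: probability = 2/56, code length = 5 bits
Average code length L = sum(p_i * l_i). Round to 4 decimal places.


Weighted contributions p_i * l_i:
  B: (4/56) * 5 = 20/56
  H: (6/56) * 4 = 24/56
  C: (14/56) * 3 = 42/56
  A: (19/56) * 3 = 57/56
  D: (11/56) * 3 = 33/56
  G: (2/56) * 5 = 10/56
Sum = (20 + 24 + 42 + 57 + 33 + 10)/56 = 186/56

L = 186/56 = 3.3214 bits/symbol


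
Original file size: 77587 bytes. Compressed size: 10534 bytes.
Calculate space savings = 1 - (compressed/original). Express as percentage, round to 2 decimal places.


ratio = compressed/original = 10534/77587 = 0.13577
savings = 1 - ratio = 1 - 0.13577 = 0.86423
as a percentage: 0.86423 * 100 = 86.42%

Space savings = 1 - 10534/77587 = 86.42%


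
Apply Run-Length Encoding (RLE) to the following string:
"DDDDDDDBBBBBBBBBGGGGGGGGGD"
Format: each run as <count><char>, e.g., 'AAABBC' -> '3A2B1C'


Scanning runs left to right:
  i=0: run of 'D' x 7 -> '7D'
  i=7: run of 'B' x 9 -> '9B'
  i=16: run of 'G' x 9 -> '9G'
  i=25: run of 'D' x 1 -> '1D'

RLE = 7D9B9G1D


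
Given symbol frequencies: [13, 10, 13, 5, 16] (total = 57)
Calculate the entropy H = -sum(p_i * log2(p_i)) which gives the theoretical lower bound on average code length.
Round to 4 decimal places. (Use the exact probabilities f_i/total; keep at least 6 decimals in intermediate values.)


Per-symbol terms -p_i * log2(p_i) with p_i = f_i/57:
  p = 13/57 = 0.228070: log2(p) = -2.132450, -p*log2(p) = 0.486348
  p = 10/57 = 0.175439: log2(p) = -2.510962, -p*log2(p) = 0.440520
  p = 13/57 = 0.228070: log2(p) = -2.132450, -p*log2(p) = 0.486348
  p = 5/57 = 0.087719: log2(p) = -3.510962, -p*log2(p) = 0.307979
  p = 16/57 = 0.280702: log2(p) = -1.832890, -p*log2(p) = 0.514495
H = 0.486348 + 0.440520 + 0.486348 + 0.307979 + 0.514495 = 2.235690

H = 2.2357 bits/symbol


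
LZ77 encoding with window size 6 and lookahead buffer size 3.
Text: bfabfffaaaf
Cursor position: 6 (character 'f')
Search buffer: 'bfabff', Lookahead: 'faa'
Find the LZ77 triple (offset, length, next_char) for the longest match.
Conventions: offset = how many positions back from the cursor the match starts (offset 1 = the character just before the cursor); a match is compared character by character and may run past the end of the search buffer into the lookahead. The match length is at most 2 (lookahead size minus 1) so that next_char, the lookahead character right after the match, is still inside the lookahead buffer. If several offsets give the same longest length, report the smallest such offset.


Try each offset into the search buffer:
  offset=1 (pos 5, char 'f'): match length 1
  offset=2 (pos 4, char 'f'): match length 1
  offset=3 (pos 3, char 'b'): match length 0
  offset=4 (pos 2, char 'a'): match length 0
  offset=5 (pos 1, char 'f'): match length 2
  offset=6 (pos 0, char 'b'): match length 0
Longest match has length 2 at offset 5.
next_char = character at position 6 + 2 = 8 -> 'a'

Best match: offset=5, length=2 (matching 'fa' starting at position 1)
LZ77 triple: (5, 2, 'a')


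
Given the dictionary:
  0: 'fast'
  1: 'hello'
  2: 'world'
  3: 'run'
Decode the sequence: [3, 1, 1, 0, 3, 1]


Look up each index in the dictionary:
  3 -> 'run'
  1 -> 'hello'
  1 -> 'hello'
  0 -> 'fast'
  3 -> 'run'
  1 -> 'hello'

Decoded: "run hello hello fast run hello"


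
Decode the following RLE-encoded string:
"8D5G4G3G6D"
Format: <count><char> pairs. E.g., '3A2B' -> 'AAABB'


Expanding each <count><char> pair:
  8D -> 'DDDDDDDD'
  5G -> 'GGGGG'
  4G -> 'GGGG'
  3G -> 'GGG'
  6D -> 'DDDDDD'

Decoded = DDDDDDDDGGGGGGGGGGGGDDDDDD


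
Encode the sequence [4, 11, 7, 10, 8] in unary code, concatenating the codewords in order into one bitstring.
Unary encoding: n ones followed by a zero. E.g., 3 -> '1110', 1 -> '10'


Encode each number as n ones followed by a terminating 0:
  4 -> 11110 (5 bits)
  11 -> 111111111110 (12 bits)
  7 -> 11111110 (8 bits)
  10 -> 11111111110 (11 bits)
  8 -> 111111110 (9 bits)
Total length = 5 + 12 + 8 + 11 + 9 = 45 bits.

Unary([4, 11, 7, 10, 8]) = 111101111111111101111111011111111110111111110 (45 bits)


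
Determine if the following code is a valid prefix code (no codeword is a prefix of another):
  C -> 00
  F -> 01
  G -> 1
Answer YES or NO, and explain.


Checking each pair (does one codeword prefix another?):
  C='00' vs F='01': no prefix
  C='00' vs G='1': no prefix
  F='01' vs C='00': no prefix
  F='01' vs G='1': no prefix
  G='1' vs C='00': no prefix
  G='1' vs F='01': no prefix
No violation found over all pairs.

YES -- this is a valid prefix code. No codeword is a prefix of any other codeword.


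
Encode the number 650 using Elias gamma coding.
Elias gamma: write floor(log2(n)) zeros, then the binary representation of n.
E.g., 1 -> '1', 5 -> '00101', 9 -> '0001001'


num_bits = floor(log2(650)) + 1 = 10
leading_zeros = num_bits - 1 = 9
binary(650) = 1010001010

Elias gamma(650) = '000000000' + '1010001010' = 0000000001010001010 (19 bits)


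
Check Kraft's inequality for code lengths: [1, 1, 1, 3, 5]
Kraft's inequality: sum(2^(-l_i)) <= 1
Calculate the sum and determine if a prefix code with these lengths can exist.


Sum = 2^(-1) + 2^(-1) + 2^(-1) + 2^(-3) + 2^(-5)
    = 0.5 + 0.5 + 0.5 + 0.125 + 0.03125
    = 53/32 = 1.65625
Since 1.65625 > 1, Kraft's inequality is NOT satisfied.
A prefix code with these lengths CANNOT exist.

Kraft sum = 1.65625. Not satisfied.


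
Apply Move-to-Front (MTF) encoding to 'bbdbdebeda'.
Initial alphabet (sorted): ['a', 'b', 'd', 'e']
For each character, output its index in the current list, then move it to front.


MTF encoding:
'b': index 1 in ['a', 'b', 'd', 'e'] -> ['b', 'a', 'd', 'e']
'b': index 0 in ['b', 'a', 'd', 'e'] -> ['b', 'a', 'd', 'e']
'd': index 2 in ['b', 'a', 'd', 'e'] -> ['d', 'b', 'a', 'e']
'b': index 1 in ['d', 'b', 'a', 'e'] -> ['b', 'd', 'a', 'e']
'd': index 1 in ['b', 'd', 'a', 'e'] -> ['d', 'b', 'a', 'e']
'e': index 3 in ['d', 'b', 'a', 'e'] -> ['e', 'd', 'b', 'a']
'b': index 2 in ['e', 'd', 'b', 'a'] -> ['b', 'e', 'd', 'a']
'e': index 1 in ['b', 'e', 'd', 'a'] -> ['e', 'b', 'd', 'a']
'd': index 2 in ['e', 'b', 'd', 'a'] -> ['d', 'e', 'b', 'a']
'a': index 3 in ['d', 'e', 'b', 'a'] -> ['a', 'd', 'e', 'b']


Output: [1, 0, 2, 1, 1, 3, 2, 1, 2, 3]


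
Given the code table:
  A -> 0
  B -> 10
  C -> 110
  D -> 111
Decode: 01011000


Decoding:
0 -> A
10 -> B
110 -> C
0 -> A
0 -> A


Result: ABCAA


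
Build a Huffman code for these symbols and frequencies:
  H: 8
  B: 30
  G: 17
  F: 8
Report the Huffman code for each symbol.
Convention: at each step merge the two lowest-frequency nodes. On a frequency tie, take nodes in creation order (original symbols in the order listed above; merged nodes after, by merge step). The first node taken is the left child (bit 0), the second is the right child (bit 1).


Huffman tree construction:
Step 1: Merge H(8) + F(8) = 16
Step 2: Merge (H+F)(16) + G(17) = 33
Step 3: Merge B(30) + ((H+F)+G)(33) = 63
Read each symbol's code off the tree from the root (left child = 0, right child = 1).

Codes:
  H: 100 (length 3)
  B: 0 (length 1)
  G: 11 (length 2)
  F: 101 (length 3)
Average code length: 112/63 = 1.7778 bits/symbol


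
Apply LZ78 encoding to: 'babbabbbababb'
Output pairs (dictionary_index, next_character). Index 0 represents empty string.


LZ78 encoding steps:
Dictionary: {0: ''}
Step 1: w='' (idx 0), next='b' -> output (0, 'b'), add 'b' as idx 1
Step 2: w='' (idx 0), next='a' -> output (0, 'a'), add 'a' as idx 2
Step 3: w='b' (idx 1), next='b' -> output (1, 'b'), add 'bb' as idx 3
Step 4: w='a' (idx 2), next='b' -> output (2, 'b'), add 'ab' as idx 4
Step 5: w='bb' (idx 3), next='a' -> output (3, 'a'), add 'bba' as idx 5
Step 6: w='b' (idx 1), next='a' -> output (1, 'a'), add 'ba' as idx 6
Step 7: w='bb' (idx 3), end of input -> output (3, '')


Encoded: [(0, 'b'), (0, 'a'), (1, 'b'), (2, 'b'), (3, 'a'), (1, 'a'), (3, '')]


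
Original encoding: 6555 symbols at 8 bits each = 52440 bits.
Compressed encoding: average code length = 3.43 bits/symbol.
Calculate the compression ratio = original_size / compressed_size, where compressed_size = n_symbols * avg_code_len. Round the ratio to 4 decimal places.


original_size = n_symbols * orig_bits = 6555 * 8 = 52440 bits
compressed_size = n_symbols * avg_code_len = 6555 * 3.43 = 22483.65 bits
ratio = original_size / compressed_size = 52440 / 22483.65 = 2.3324

Compression ratio = 2.3324


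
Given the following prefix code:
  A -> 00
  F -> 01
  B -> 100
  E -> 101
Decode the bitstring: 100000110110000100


Decoding step by step:
Bits 100 -> B
Bits 00 -> A
Bits 01 -> F
Bits 101 -> E
Bits 100 -> B
Bits 00 -> A
Bits 100 -> B


Decoded message: BAFEBAB


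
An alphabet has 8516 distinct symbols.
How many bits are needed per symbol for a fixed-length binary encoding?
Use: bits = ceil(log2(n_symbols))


log2(8516) = 13.056
Bracket: 2^13 = 8192 < 8516 <= 2^14 = 16384
So ceil(log2(8516)) = 14

bits = ceil(log2(8516)) = ceil(13.056) = 14 bits


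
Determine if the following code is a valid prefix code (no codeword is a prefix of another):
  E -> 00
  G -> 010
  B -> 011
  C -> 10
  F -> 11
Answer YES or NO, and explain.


Checking each pair (does one codeword prefix another?):
  E='00' vs G='010': no prefix
  E='00' vs B='011': no prefix
  E='00' vs C='10': no prefix
  E='00' vs F='11': no prefix
  G='010' vs E='00': no prefix
  G='010' vs B='011': no prefix
  G='010' vs C='10': no prefix
  G='010' vs F='11': no prefix
  B='011' vs E='00': no prefix
  B='011' vs G='010': no prefix
  B='011' vs C='10': no prefix
  B='011' vs F='11': no prefix
  C='10' vs E='00': no prefix
  C='10' vs G='010': no prefix
  C='10' vs B='011': no prefix
  C='10' vs F='11': no prefix
  F='11' vs E='00': no prefix
  F='11' vs G='010': no prefix
  F='11' vs B='011': no prefix
  F='11' vs C='10': no prefix
No violation found over all pairs.

YES -- this is a valid prefix code. No codeword is a prefix of any other codeword.


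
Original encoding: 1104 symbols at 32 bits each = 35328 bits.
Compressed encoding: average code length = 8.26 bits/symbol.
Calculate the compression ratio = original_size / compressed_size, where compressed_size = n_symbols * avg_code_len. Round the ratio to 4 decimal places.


original_size = n_symbols * orig_bits = 1104 * 32 = 35328 bits
compressed_size = n_symbols * avg_code_len = 1104 * 8.26 = 9119.04 bits
ratio = original_size / compressed_size = 35328 / 9119.04 = 3.8741

Compression ratio = 3.8741


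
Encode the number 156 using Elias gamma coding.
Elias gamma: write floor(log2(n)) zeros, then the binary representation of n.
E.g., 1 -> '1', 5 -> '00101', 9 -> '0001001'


num_bits = floor(log2(156)) + 1 = 8
leading_zeros = num_bits - 1 = 7
binary(156) = 10011100

Elias gamma(156) = '0000000' + '10011100' = 000000010011100 (15 bits)


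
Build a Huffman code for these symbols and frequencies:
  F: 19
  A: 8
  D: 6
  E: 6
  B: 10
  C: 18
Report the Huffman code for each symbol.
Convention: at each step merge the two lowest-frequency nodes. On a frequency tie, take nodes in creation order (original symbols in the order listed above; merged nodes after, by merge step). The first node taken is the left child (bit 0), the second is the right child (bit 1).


Huffman tree construction:
Step 1: Merge D(6) + E(6) = 12
Step 2: Merge A(8) + B(10) = 18
Step 3: Merge (D+E)(12) + C(18) = 30
Step 4: Merge (A+B)(18) + F(19) = 37
Step 5: Merge ((D+E)+C)(30) + ((A+B)+F)(37) = 67
Read each symbol's code off the tree from the root (left child = 0, right child = 1).

Codes:
  F: 11 (length 2)
  A: 100 (length 3)
  D: 000 (length 3)
  E: 001 (length 3)
  B: 101 (length 3)
  C: 01 (length 2)
Average code length: 164/67 = 2.4478 bits/symbol


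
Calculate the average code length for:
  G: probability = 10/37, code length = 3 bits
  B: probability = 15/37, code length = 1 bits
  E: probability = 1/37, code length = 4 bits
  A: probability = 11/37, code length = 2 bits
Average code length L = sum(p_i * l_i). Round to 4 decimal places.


Weighted contributions p_i * l_i:
  G: (10/37) * 3 = 30/37
  B: (15/37) * 1 = 15/37
  E: (1/37) * 4 = 4/37
  A: (11/37) * 2 = 22/37
Sum = (30 + 15 + 4 + 22)/37 = 71/37

L = 71/37 = 1.9189 bits/symbol


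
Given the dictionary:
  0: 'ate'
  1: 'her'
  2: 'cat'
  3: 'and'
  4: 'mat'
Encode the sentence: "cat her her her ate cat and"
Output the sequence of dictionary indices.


Look up each word in the dictionary:
  'cat' -> 2
  'her' -> 1
  'her' -> 1
  'her' -> 1
  'ate' -> 0
  'cat' -> 2
  'and' -> 3

Encoded: [2, 1, 1, 1, 0, 2, 3]


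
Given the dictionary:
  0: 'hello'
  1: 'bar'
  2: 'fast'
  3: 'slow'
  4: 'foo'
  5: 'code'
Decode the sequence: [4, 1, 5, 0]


Look up each index in the dictionary:
  4 -> 'foo'
  1 -> 'bar'
  5 -> 'code'
  0 -> 'hello'

Decoded: "foo bar code hello"


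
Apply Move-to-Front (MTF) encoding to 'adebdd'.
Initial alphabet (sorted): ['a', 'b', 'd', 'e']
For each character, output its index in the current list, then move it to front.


MTF encoding:
'a': index 0 in ['a', 'b', 'd', 'e'] -> ['a', 'b', 'd', 'e']
'd': index 2 in ['a', 'b', 'd', 'e'] -> ['d', 'a', 'b', 'e']
'e': index 3 in ['d', 'a', 'b', 'e'] -> ['e', 'd', 'a', 'b']
'b': index 3 in ['e', 'd', 'a', 'b'] -> ['b', 'e', 'd', 'a']
'd': index 2 in ['b', 'e', 'd', 'a'] -> ['d', 'b', 'e', 'a']
'd': index 0 in ['d', 'b', 'e', 'a'] -> ['d', 'b', 'e', 'a']


Output: [0, 2, 3, 3, 2, 0]


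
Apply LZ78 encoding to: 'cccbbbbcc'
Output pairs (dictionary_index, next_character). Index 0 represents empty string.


LZ78 encoding steps:
Dictionary: {0: ''}
Step 1: w='' (idx 0), next='c' -> output (0, 'c'), add 'c' as idx 1
Step 2: w='c' (idx 1), next='c' -> output (1, 'c'), add 'cc' as idx 2
Step 3: w='' (idx 0), next='b' -> output (0, 'b'), add 'b' as idx 3
Step 4: w='b' (idx 3), next='b' -> output (3, 'b'), add 'bb' as idx 4
Step 5: w='b' (idx 3), next='c' -> output (3, 'c'), add 'bc' as idx 5
Step 6: w='c' (idx 1), end of input -> output (1, '')


Encoded: [(0, 'c'), (1, 'c'), (0, 'b'), (3, 'b'), (3, 'c'), (1, '')]


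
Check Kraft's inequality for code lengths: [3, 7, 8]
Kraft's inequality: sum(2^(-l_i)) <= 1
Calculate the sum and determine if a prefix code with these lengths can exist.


Sum = 2^(-3) + 2^(-7) + 2^(-8)
    = 0.125 + 0.0078125 + 0.00390625
    = 35/256 = 0.13671875
Since 0.13671875 <= 1, Kraft's inequality IS satisfied.
A prefix code with these lengths CAN exist.

Kraft sum = 0.13671875. Satisfied.


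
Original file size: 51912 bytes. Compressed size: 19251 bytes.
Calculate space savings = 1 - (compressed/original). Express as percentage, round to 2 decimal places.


ratio = compressed/original = 19251/51912 = 0.370839
savings = 1 - ratio = 1 - 0.370839 = 0.629161
as a percentage: 0.629161 * 100 = 62.92%

Space savings = 1 - 19251/51912 = 62.92%


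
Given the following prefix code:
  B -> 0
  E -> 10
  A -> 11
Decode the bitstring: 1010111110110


Decoding step by step:
Bits 10 -> E
Bits 10 -> E
Bits 11 -> A
Bits 11 -> A
Bits 10 -> E
Bits 11 -> A
Bits 0 -> B


Decoded message: EEAAEAB


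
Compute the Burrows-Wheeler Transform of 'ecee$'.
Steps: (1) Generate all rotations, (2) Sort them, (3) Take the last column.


Rotations (sorted):
  0: $ecee -> last char: e
  1: cee$e -> last char: e
  2: e$ece -> last char: e
  3: ecee$ -> last char: $
  4: ee$ec -> last char: c


BWT = eee$c


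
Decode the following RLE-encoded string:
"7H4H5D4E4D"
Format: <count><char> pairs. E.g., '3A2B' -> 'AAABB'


Expanding each <count><char> pair:
  7H -> 'HHHHHHH'
  4H -> 'HHHH'
  5D -> 'DDDDD'
  4E -> 'EEEE'
  4D -> 'DDDD'

Decoded = HHHHHHHHHHHDDDDDEEEEDDDD


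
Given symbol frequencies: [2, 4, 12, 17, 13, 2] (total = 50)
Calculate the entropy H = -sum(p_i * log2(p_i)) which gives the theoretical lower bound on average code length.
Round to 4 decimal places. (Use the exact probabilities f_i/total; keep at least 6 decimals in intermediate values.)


Per-symbol terms -p_i * log2(p_i) with p_i = f_i/50:
  p = 2/50 = 0.040000: log2(p) = -4.643856, -p*log2(p) = 0.185754
  p = 4/50 = 0.080000: log2(p) = -3.643856, -p*log2(p) = 0.291508
  p = 12/50 = 0.240000: log2(p) = -2.058894, -p*log2(p) = 0.494134
  p = 17/50 = 0.340000: log2(p) = -1.556393, -p*log2(p) = 0.529174
  p = 13/50 = 0.260000: log2(p) = -1.943416, -p*log2(p) = 0.505288
  p = 2/50 = 0.040000: log2(p) = -4.643856, -p*log2(p) = 0.185754
H = 0.185754 + 0.291508 + 0.494134 + 0.529174 + 0.505288 + 0.185754 = 2.191612

H = 2.1916 bits/symbol


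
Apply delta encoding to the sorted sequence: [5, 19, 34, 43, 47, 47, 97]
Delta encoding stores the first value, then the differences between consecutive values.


First value: 5
Deltas:
  19 - 5 = 14
  34 - 19 = 15
  43 - 34 = 9
  47 - 43 = 4
  47 - 47 = 0
  97 - 47 = 50


Delta encoded: [5, 14, 15, 9, 4, 0, 50]


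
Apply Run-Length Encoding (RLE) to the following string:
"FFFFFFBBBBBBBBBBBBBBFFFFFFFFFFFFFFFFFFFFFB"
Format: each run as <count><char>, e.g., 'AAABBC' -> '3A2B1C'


Scanning runs left to right:
  i=0: run of 'F' x 6 -> '6F'
  i=6: run of 'B' x 14 -> '14B'
  i=20: run of 'F' x 21 -> '21F'
  i=41: run of 'B' x 1 -> '1B'

RLE = 6F14B21F1B


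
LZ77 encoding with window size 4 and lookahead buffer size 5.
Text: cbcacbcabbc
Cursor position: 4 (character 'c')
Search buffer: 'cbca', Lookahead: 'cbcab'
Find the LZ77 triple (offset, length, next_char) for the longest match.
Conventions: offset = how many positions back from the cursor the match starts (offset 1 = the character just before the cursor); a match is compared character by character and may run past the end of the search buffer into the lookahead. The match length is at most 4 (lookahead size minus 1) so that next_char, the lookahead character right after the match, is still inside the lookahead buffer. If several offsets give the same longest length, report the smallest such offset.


Try each offset into the search buffer:
  offset=1 (pos 3, char 'a'): match length 0
  offset=2 (pos 2, char 'c'): match length 1
  offset=3 (pos 1, char 'b'): match length 0
  offset=4 (pos 0, char 'c'): match length 4
Longest match has length 4 at offset 4.
next_char = character at position 4 + 4 = 8 -> 'b'

Best match: offset=4, length=4 (matching 'cbca' starting at position 0)
LZ77 triple: (4, 4, 'b')


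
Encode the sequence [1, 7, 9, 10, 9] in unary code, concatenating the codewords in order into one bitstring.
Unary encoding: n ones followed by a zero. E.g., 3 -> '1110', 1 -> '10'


Encode each number as n ones followed by a terminating 0:
  1 -> 10 (2 bits)
  7 -> 11111110 (8 bits)
  9 -> 1111111110 (10 bits)
  10 -> 11111111110 (11 bits)
  9 -> 1111111110 (10 bits)
Total length = 2 + 8 + 10 + 11 + 10 = 41 bits.

Unary([1, 7, 9, 10, 9]) = 10111111101111111110111111111101111111110 (41 bits)


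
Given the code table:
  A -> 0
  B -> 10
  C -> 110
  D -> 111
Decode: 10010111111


Decoding:
10 -> B
0 -> A
10 -> B
111 -> D
111 -> D


Result: BABDD


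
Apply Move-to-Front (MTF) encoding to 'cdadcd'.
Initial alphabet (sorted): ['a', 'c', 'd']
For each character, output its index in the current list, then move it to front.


MTF encoding:
'c': index 1 in ['a', 'c', 'd'] -> ['c', 'a', 'd']
'd': index 2 in ['c', 'a', 'd'] -> ['d', 'c', 'a']
'a': index 2 in ['d', 'c', 'a'] -> ['a', 'd', 'c']
'd': index 1 in ['a', 'd', 'c'] -> ['d', 'a', 'c']
'c': index 2 in ['d', 'a', 'c'] -> ['c', 'd', 'a']
'd': index 1 in ['c', 'd', 'a'] -> ['d', 'c', 'a']


Output: [1, 2, 2, 1, 2, 1]


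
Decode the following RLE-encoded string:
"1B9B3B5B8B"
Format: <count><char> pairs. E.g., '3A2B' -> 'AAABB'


Expanding each <count><char> pair:
  1B -> 'B'
  9B -> 'BBBBBBBBB'
  3B -> 'BBB'
  5B -> 'BBBBB'
  8B -> 'BBBBBBBB'

Decoded = BBBBBBBBBBBBBBBBBBBBBBBBBB


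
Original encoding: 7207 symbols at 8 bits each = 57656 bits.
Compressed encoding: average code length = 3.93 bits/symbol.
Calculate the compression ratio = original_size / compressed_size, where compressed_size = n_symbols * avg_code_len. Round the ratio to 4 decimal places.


original_size = n_symbols * orig_bits = 7207 * 8 = 57656 bits
compressed_size = n_symbols * avg_code_len = 7207 * 3.93 = 28323.51 bits
ratio = original_size / compressed_size = 57656 / 28323.51 = 2.0356

Compression ratio = 2.0356


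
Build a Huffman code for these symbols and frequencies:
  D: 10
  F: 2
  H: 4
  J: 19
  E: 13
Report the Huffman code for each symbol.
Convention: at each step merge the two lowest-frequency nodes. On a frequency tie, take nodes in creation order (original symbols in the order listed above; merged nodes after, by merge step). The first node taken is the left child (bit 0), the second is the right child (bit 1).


Huffman tree construction:
Step 1: Merge F(2) + H(4) = 6
Step 2: Merge (F+H)(6) + D(10) = 16
Step 3: Merge E(13) + ((F+H)+D)(16) = 29
Step 4: Merge J(19) + (E+((F+H)+D))(29) = 48
Read each symbol's code off the tree from the root (left child = 0, right child = 1).

Codes:
  D: 111 (length 3)
  F: 1100 (length 4)
  H: 1101 (length 4)
  J: 0 (length 1)
  E: 10 (length 2)
Average code length: 99/48 = 2.0625 bits/symbol


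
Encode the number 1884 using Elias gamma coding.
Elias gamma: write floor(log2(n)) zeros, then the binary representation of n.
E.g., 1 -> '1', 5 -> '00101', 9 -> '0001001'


num_bits = floor(log2(1884)) + 1 = 11
leading_zeros = num_bits - 1 = 10
binary(1884) = 11101011100

Elias gamma(1884) = '0000000000' + '11101011100' = 000000000011101011100 (21 bits)


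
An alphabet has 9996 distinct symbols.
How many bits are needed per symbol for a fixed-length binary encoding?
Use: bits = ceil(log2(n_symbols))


log2(9996) = 13.2871
Bracket: 2^13 = 8192 < 9996 <= 2^14 = 16384
So ceil(log2(9996)) = 14

bits = ceil(log2(9996)) = ceil(13.2871) = 14 bits


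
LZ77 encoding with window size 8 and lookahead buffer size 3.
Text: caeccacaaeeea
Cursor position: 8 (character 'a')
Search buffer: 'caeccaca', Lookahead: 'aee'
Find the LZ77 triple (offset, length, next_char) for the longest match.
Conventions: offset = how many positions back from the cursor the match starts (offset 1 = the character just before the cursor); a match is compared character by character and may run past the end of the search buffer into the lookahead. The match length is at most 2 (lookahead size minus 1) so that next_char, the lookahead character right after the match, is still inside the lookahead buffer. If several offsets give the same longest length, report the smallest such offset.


Try each offset into the search buffer:
  offset=1 (pos 7, char 'a'): match length 1
  offset=2 (pos 6, char 'c'): match length 0
  offset=3 (pos 5, char 'a'): match length 1
  offset=4 (pos 4, char 'c'): match length 0
  offset=5 (pos 3, char 'c'): match length 0
  offset=6 (pos 2, char 'e'): match length 0
  offset=7 (pos 1, char 'a'): match length 2
  offset=8 (pos 0, char 'c'): match length 0
Longest match has length 2 at offset 7.
next_char = character at position 8 + 2 = 10 -> 'e'

Best match: offset=7, length=2 (matching 'ae' starting at position 1)
LZ77 triple: (7, 2, 'e')


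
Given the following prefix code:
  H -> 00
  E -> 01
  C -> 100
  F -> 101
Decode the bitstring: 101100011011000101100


Decoding step by step:
Bits 101 -> F
Bits 100 -> C
Bits 01 -> E
Bits 101 -> F
Bits 100 -> C
Bits 01 -> E
Bits 01 -> E
Bits 100 -> C


Decoded message: FCEFCEEC


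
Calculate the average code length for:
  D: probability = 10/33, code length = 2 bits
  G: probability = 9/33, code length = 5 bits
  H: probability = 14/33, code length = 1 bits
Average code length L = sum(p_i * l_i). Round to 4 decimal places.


Weighted contributions p_i * l_i:
  D: (10/33) * 2 = 20/33
  G: (9/33) * 5 = 45/33
  H: (14/33) * 1 = 14/33
Sum = (20 + 45 + 14)/33 = 79/33

L = 79/33 = 2.3939 bits/symbol


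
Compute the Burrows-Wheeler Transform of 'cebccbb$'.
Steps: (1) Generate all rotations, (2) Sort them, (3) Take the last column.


Rotations (sorted):
  0: $cebccbb -> last char: b
  1: b$cebccb -> last char: b
  2: bb$cebcc -> last char: c
  3: bccbb$ce -> last char: e
  4: cbb$cebc -> last char: c
  5: ccbb$ceb -> last char: b
  6: cebccbb$ -> last char: $
  7: ebccbb$c -> last char: c


BWT = bbcecb$c


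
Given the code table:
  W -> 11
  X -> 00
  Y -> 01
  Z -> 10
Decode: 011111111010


Decoding:
01 -> Y
11 -> W
11 -> W
11 -> W
10 -> Z
10 -> Z


Result: YWWWZZ


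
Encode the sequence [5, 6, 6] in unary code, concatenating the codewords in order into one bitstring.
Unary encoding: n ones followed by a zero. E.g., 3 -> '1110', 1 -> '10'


Encode each number as n ones followed by a terminating 0:
  5 -> 111110 (6 bits)
  6 -> 1111110 (7 bits)
  6 -> 1111110 (7 bits)
Total length = 6 + 7 + 7 = 20 bits.

Unary([5, 6, 6]) = 11111011111101111110 (20 bits)


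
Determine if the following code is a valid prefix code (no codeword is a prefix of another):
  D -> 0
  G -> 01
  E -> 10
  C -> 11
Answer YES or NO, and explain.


Checking each pair (does one codeword prefix another?):
  D='0' vs G='01': prefix -- VIOLATION

NO -- this is NOT a valid prefix code. D (0) is a prefix of G (01).


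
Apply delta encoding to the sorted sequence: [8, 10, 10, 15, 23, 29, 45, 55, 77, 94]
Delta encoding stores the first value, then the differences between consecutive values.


First value: 8
Deltas:
  10 - 8 = 2
  10 - 10 = 0
  15 - 10 = 5
  23 - 15 = 8
  29 - 23 = 6
  45 - 29 = 16
  55 - 45 = 10
  77 - 55 = 22
  94 - 77 = 17


Delta encoded: [8, 2, 0, 5, 8, 6, 16, 10, 22, 17]


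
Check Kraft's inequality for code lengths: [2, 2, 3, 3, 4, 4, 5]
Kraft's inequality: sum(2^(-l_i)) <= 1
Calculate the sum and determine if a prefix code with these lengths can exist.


Sum = 2^(-2) + 2^(-2) + 2^(-3) + 2^(-3) + 2^(-4) + 2^(-4) + 2^(-5)
    = 0.25 + 0.25 + 0.125 + 0.125 + 0.0625 + 0.0625 + 0.03125
    = 29/32 = 0.90625
Since 0.90625 <= 1, Kraft's inequality IS satisfied.
A prefix code with these lengths CAN exist.

Kraft sum = 0.90625. Satisfied.


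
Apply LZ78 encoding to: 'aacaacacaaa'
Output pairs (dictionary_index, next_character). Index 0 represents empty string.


LZ78 encoding steps:
Dictionary: {0: ''}
Step 1: w='' (idx 0), next='a' -> output (0, 'a'), add 'a' as idx 1
Step 2: w='a' (idx 1), next='c' -> output (1, 'c'), add 'ac' as idx 2
Step 3: w='a' (idx 1), next='a' -> output (1, 'a'), add 'aa' as idx 3
Step 4: w='' (idx 0), next='c' -> output (0, 'c'), add 'c' as idx 4
Step 5: w='ac' (idx 2), next='a' -> output (2, 'a'), add 'aca' as idx 5
Step 6: w='aa' (idx 3), end of input -> output (3, '')


Encoded: [(0, 'a'), (1, 'c'), (1, 'a'), (0, 'c'), (2, 'a'), (3, '')]


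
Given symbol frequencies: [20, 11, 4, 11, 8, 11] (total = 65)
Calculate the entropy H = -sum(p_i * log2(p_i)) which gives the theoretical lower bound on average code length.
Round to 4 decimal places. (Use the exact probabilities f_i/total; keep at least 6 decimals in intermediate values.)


Per-symbol terms -p_i * log2(p_i) with p_i = f_i/65:
  p = 20/65 = 0.307692: log2(p) = -1.700440, -p*log2(p) = 0.523212
  p = 11/65 = 0.169231: log2(p) = -2.562936, -p*log2(p) = 0.433728
  p = 4/65 = 0.061538: log2(p) = -4.022368, -p*log2(p) = 0.247530
  p = 11/65 = 0.169231: log2(p) = -2.562936, -p*log2(p) = 0.433728
  p = 8/65 = 0.123077: log2(p) = -3.022368, -p*log2(p) = 0.371984
  p = 11/65 = 0.169231: log2(p) = -2.562936, -p*log2(p) = 0.433728
H = 0.523212 + 0.433728 + 0.247530 + 0.433728 + 0.371984 + 0.433728 = 2.443910

H = 2.4439 bits/symbol


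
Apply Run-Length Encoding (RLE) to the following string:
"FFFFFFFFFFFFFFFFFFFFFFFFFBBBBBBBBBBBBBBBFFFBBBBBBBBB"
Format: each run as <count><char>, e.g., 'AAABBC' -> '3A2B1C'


Scanning runs left to right:
  i=0: run of 'F' x 25 -> '25F'
  i=25: run of 'B' x 15 -> '15B'
  i=40: run of 'F' x 3 -> '3F'
  i=43: run of 'B' x 9 -> '9B'

RLE = 25F15B3F9B


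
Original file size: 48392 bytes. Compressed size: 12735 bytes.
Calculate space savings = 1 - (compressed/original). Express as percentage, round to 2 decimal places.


ratio = compressed/original = 12735/48392 = 0.263163
savings = 1 - ratio = 1 - 0.263163 = 0.736837
as a percentage: 0.736837 * 100 = 73.68%

Space savings = 1 - 12735/48392 = 73.68%


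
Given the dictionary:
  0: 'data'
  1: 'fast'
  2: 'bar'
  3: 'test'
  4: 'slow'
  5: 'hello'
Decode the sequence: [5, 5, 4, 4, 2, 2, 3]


Look up each index in the dictionary:
  5 -> 'hello'
  5 -> 'hello'
  4 -> 'slow'
  4 -> 'slow'
  2 -> 'bar'
  2 -> 'bar'
  3 -> 'test'

Decoded: "hello hello slow slow bar bar test"


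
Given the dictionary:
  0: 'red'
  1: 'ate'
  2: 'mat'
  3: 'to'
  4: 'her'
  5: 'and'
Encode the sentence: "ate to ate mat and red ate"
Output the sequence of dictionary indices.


Look up each word in the dictionary:
  'ate' -> 1
  'to' -> 3
  'ate' -> 1
  'mat' -> 2
  'and' -> 5
  'red' -> 0
  'ate' -> 1

Encoded: [1, 3, 1, 2, 5, 0, 1]


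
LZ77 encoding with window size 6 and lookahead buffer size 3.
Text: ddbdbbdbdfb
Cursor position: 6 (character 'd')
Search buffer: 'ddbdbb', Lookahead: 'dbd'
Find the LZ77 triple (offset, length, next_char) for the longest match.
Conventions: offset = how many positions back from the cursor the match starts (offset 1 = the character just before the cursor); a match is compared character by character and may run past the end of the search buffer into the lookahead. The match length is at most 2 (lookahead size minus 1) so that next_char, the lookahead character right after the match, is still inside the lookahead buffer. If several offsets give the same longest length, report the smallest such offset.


Try each offset into the search buffer:
  offset=1 (pos 5, char 'b'): match length 0
  offset=2 (pos 4, char 'b'): match length 0
  offset=3 (pos 3, char 'd'): match length 2
  offset=4 (pos 2, char 'b'): match length 0
  offset=5 (pos 1, char 'd'): match length 2
  offset=6 (pos 0, char 'd'): match length 1
Longest match has length 2, found at offsets 3, 5; take the smallest, offset 3.
next_char = character at position 6 + 2 = 8 -> 'd'

Best match: offset=3, length=2 (matching 'db' starting at position 3)
LZ77 triple: (3, 2, 'd')
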